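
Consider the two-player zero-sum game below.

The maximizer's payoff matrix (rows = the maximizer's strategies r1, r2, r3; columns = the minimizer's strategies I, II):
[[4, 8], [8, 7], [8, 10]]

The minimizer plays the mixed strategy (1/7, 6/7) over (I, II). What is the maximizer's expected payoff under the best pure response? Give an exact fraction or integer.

68/7

r1: (4)·(1/7) + (8)·(6/7) = 52/7.
r2: (8)·(1/7) + (7)·(6/7) = 50/7.
r3: (8)·(1/7) + (10)·(6/7) = 68/7.
The best pure response is r3 with expected payoff 68/7.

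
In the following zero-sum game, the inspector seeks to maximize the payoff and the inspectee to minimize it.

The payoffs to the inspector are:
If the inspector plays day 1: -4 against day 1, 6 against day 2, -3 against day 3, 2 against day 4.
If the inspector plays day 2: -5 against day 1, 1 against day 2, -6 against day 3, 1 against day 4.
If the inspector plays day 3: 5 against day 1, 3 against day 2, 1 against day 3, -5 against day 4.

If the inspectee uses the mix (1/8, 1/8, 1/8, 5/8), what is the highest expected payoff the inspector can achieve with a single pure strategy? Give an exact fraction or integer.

9/8

day 1: (-4)·(1/8) + (6)·(1/8) + (-3)·(1/8) + (2)·(5/8) = 9/8.
day 2: (-5)·(1/8) + (1)·(1/8) + (-6)·(1/8) + (1)·(5/8) = -5/8.
day 3: (5)·(1/8) + (3)·(1/8) + (1)·(1/8) + (-5)·(5/8) = -2.
The best pure response is day 1 with expected payoff 9/8.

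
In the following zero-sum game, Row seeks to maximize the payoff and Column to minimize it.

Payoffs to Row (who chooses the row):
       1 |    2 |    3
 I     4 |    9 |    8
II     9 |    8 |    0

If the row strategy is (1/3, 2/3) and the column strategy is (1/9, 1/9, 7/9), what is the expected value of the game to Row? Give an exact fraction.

103/27

Against (1/9, 1/9, 7/9), each row's expected payoff is I: 23/3; II: 17/9.
Taking the (1/3, 2/3)-weighted average: (1/3)·(23/3) + (2/3)·(17/9) = 103/27.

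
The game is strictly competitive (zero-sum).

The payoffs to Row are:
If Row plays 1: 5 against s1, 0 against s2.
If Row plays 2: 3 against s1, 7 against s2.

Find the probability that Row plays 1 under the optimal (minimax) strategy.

4/9

Row minima are 0 and 3, so Row's maximin is 3; column maxima are 5 and 7, so Column's minimax is 5. These differ, so the equilibrium is in mixed strategies.
Let Row play 1 with probability p. Column is indifferent when 5p + 3(1−p) = 7(1−p), giving p = 4/9.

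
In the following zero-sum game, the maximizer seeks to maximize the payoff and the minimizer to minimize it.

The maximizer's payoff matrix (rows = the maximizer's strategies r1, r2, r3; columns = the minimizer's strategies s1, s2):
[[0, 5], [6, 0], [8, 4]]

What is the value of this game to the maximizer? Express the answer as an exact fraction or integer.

Row r2 is strictly dominated by row r3, so the maximizer never plays it.
The remaining 2×2 game on (r1, r3) × (s1, s2) has no saddle point. Let the maximizer play r1 with probability p; indifference gives 8(1−p) = 5p + 4(1−p), so p = 4/9.
Similarly the minimizer's optimal q on s1 is 1/9, and the value is 0·(1/9) + (5)·(8/9) = 40/9.

40/9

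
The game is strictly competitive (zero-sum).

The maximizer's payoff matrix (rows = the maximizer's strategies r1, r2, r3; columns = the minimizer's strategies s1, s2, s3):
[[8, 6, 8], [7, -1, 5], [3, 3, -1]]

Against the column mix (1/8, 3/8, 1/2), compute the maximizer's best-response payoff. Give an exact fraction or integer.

r1: (8)·(1/8) + (6)·(3/8) + (8)·(1/2) = 29/4.
r2: (7)·(1/8) + (-1)·(3/8) + (5)·(1/2) = 3.
r3: (3)·(1/8) + (3)·(3/8) + (-1)·(1/2) = 1.
The best pure response is r1 with expected payoff 29/4.

29/4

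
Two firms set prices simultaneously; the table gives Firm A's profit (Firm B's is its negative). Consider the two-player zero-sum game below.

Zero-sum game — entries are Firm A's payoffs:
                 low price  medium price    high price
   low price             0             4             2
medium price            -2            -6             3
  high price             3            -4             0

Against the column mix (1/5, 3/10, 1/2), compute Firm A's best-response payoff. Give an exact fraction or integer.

low price: (0)·(1/5) + (4)·(3/10) + (2)·(1/2) = 11/5.
medium price: (-2)·(1/5) + (-6)·(3/10) + (3)·(1/2) = -7/10.
high price: (3)·(1/5) + (-4)·(3/10) + (0)·(1/2) = -3/5.
The best pure response is low price with expected payoff 11/5.

11/5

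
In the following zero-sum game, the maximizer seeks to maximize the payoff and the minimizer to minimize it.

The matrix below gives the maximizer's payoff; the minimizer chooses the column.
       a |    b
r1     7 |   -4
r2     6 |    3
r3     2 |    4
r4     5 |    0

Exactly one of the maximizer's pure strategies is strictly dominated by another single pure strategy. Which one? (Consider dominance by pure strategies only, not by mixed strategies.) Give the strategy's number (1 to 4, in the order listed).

Compare r4 with r2: 6 > 5, 3 > 0.
So r2 strictly dominates r4 for the maximizer; r4 is strictly dominated.

4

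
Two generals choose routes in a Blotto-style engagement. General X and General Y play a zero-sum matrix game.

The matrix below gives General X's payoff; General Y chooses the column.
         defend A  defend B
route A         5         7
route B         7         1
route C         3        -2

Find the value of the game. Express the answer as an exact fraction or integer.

11/2

Row route C is strictly dominated by row route B, so General X never plays it.
The remaining 2×2 game on (route A, route B) × (defend A, defend B) has no saddle point. Let General X play route A with probability p; indifference gives 5p + 7(1−p) = 7p + (1−p), so p = 3/4.
Similarly General Y's optimal q on defend A is 3/4, and the value is 5·(3/4) + (7)·(1/4) = 11/2.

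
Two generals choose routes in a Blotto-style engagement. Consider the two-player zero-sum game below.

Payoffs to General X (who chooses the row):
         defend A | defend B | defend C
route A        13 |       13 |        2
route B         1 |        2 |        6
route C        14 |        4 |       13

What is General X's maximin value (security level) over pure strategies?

The worst-case payoff for each row is route A: 2, route B: 1, route C: 4.
The best of these is 4.

4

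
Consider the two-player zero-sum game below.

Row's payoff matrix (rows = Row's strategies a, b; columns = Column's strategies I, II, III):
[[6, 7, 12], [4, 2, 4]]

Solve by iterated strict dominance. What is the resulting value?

Row b is strictly dominated by row a (6>4, 7>2, 12>4); eliminate b.
Column II is strictly dominated by I for Column (6<7); eliminate II.
Column III is strictly dominated by I for Column (6<12); eliminate III.
Only (a, I) remains, with payoff 6.

6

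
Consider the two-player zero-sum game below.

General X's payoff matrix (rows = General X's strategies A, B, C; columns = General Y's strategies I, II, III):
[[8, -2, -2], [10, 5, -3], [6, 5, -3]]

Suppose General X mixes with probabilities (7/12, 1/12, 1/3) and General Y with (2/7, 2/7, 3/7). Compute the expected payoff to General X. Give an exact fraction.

115/84

Against (2/7, 2/7, 3/7), each row's expected payoff is A: 6/7; B: 3; C: 13/7.
Taking the (7/12, 1/12, 1/3)-weighted average: (7/12)·(6/7) + (1/12)·(3) + (1/3)·(13/7) = 115/84.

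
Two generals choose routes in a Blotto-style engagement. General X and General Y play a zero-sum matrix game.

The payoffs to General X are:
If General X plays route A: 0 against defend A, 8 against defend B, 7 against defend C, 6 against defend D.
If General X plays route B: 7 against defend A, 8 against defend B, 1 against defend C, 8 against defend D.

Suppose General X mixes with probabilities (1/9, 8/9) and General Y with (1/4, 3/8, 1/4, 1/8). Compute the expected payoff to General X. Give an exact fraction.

Against (1/4, 3/8, 1/4, 1/8), each row's expected payoff is route A: 11/2; route B: 6.
Taking the (1/9, 8/9)-weighted average: (1/9)·(11/2) + (8/9)·(6) = 107/18.

107/18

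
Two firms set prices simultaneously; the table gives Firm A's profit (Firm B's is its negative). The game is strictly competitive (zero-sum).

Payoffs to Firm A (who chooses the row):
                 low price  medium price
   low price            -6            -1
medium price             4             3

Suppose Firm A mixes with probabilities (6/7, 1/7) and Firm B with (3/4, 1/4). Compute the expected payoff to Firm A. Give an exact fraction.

-99/28

Against (3/4, 1/4), each row's expected payoff is low price: -19/4; medium price: 15/4.
Taking the (6/7, 1/7)-weighted average: (6/7)·(-19/4) + (1/7)·(15/4) = -99/28.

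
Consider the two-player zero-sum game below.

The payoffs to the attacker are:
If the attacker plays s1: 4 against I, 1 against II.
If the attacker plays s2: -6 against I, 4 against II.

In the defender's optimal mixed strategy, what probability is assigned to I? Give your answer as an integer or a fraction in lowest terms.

3/13

Row minima are 1 and -6, so the attacker's maximin is 1; column maxima are 4 and 4, so the defender's minimax is 4. These differ, so the equilibrium is in mixed strategies.
Let the defender play I with probability q. The attacker is indifferent when 4q + (1−q) = −6q + 4(1−q), giving q = 3/13.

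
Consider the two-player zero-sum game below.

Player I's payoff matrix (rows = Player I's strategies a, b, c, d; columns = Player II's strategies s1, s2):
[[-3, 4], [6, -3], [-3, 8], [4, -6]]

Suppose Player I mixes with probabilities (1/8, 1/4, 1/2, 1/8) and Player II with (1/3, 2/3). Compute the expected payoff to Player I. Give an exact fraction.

Against (1/3, 2/3), each row's expected payoff is a: 5/3; b: 0; c: 13/3; d: -8/3.
Taking the (1/8, 1/4, 1/2, 1/8)-weighted average: (1/8)·(5/3) + (1/4)·(0) + (1/2)·(13/3) + (1/8)·(-8/3) = 49/24.

49/24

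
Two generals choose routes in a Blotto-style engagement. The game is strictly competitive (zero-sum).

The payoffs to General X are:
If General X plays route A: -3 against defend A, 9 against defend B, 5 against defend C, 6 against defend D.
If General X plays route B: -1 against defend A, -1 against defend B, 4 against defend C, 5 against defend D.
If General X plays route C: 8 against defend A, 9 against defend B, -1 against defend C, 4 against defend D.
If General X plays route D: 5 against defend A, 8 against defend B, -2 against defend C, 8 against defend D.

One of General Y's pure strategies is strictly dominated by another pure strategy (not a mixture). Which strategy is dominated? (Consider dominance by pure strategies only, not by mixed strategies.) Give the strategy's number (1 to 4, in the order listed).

General Y prefers columns that give General X less. Compare defend D with defend C: 5 < 6, 4 < 5, -1 < 4, -2 < 8.
So defend C strictly dominates defend D for General Y; defend D is strictly dominated.

4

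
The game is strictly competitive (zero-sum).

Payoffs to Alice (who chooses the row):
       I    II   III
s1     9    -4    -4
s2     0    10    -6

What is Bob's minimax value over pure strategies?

-4

The worst case (largest entry) in each column is I: 9, II: 10, III: -4.
The best (smallest) of these is -4.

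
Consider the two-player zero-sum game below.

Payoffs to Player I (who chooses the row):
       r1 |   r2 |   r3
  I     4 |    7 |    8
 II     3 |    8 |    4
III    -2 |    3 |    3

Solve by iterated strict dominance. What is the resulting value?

Row III is strictly dominated by row I (4>-2, 7>3, 8>3); eliminate III.
Column r3 is strictly dominated by r1 for Player II (4<8, 3<4); eliminate r3.
Column r2 is strictly dominated by r1 for Player II (4<7, 3<8); eliminate r2.
Row II is strictly dominated by row I (4>3); eliminate II.
Only (I, r1) remains, with payoff 4.

4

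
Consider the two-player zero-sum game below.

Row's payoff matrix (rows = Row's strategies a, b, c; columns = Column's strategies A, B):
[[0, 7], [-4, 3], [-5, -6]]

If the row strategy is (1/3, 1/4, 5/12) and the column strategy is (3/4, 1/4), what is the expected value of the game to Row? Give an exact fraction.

Against (3/4, 1/4), each row's expected payoff is a: 7/4; b: -9/4; c: -21/4.
Taking the (1/3, 1/4, 5/12)-weighted average: (1/3)·(7/4) + (1/4)·(-9/4) + (5/12)·(-21/4) = -13/6.

-13/6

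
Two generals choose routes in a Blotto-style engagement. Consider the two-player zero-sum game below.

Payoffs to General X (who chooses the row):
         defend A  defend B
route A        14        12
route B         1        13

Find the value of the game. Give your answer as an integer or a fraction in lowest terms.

85/7

Row minima are 12 and 1, so General X's maximin is 12; column maxima are 14 and 13, so General Y's minimax is 13. These differ, so the equilibrium is in mixed strategies.
Let General X play route A with probability p. General Y is indifferent when 14p + (1−p) = 12p + 13(1−p), giving p = 6/7.
Let General Y play defend A with probability q. General X is indifferent when 14q + 12(1−q) = q + 13(1−q), giving q = 1/14.
The value is 14·(1/14) + (12)·(13/14) = 85/7.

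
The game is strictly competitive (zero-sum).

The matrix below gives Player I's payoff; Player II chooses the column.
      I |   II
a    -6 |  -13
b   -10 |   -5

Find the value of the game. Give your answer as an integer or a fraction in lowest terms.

-25/3

Row minima are -13 and -10, so Player I's maximin is -10; column maxima are -6 and -5, so Player II's minimax is -6. These differ, so the equilibrium is in mixed strategies.
Let Player I play a with probability p. Player II is indifferent when −6p − 10(1−p) = −13p − 5(1−p), giving p = 5/12.
Let Player II play I with probability q. Player I is indifferent when −6q − 13(1−q) = −10q − 5(1−q), giving q = 2/3.
The value is -6·(2/3) + (-13)·(1/3) = -25/3.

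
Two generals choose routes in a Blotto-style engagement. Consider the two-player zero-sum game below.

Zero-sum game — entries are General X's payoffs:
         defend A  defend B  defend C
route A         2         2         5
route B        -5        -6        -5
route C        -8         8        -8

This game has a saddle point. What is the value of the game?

Row minima: 2, -6, -8 → General X's maximin is 2.
Column maxima: 2, 8, 5 → General Y's minimax is 2.
They coincide at (route A, defend A), so the value is 2.

2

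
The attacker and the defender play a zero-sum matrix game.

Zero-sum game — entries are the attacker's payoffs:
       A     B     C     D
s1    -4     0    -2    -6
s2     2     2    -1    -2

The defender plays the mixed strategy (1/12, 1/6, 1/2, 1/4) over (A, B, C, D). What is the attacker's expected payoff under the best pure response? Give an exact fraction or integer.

-1/2

s1: (-4)·(1/12) + (0)·(1/6) + (-2)·(1/2) + (-6)·(1/4) = -17/6.
s2: (2)·(1/12) + (2)·(1/6) + (-1)·(1/2) + (-2)·(1/4) = -1/2.
The best pure response is s2 with expected payoff -1/2.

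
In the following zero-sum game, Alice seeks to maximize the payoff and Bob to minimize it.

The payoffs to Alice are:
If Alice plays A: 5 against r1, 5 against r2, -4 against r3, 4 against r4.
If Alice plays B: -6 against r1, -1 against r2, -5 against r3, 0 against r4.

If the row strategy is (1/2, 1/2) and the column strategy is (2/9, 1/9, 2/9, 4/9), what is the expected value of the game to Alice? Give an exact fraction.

Against (2/9, 1/9, 2/9, 4/9), each row's expected payoff is A: 23/9; B: -23/9.
Taking the (1/2, 1/2)-weighted average: (1/2)·(23/9) + (1/2)·(-23/9) = 0.

0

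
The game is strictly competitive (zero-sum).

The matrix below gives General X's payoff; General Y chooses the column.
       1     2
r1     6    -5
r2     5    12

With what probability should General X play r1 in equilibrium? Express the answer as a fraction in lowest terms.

7/18

Row minima are -5 and 5, so General X's maximin is 5; column maxima are 6 and 12, so General Y's minimax is 6. These differ, so the equilibrium is in mixed strategies.
Let General X play r1 with probability p. General Y is indifferent when 6p + 5(1−p) = −5p + 12(1−p), giving p = 7/18.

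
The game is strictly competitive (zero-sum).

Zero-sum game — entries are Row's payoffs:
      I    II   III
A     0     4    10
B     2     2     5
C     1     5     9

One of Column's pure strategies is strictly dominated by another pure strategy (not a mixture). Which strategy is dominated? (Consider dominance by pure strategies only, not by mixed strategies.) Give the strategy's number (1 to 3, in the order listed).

Column prefers columns that give Row less. Compare III with I: 0 < 10, 2 < 5, 1 < 9.
So I strictly dominates III for Column; III is strictly dominated.

3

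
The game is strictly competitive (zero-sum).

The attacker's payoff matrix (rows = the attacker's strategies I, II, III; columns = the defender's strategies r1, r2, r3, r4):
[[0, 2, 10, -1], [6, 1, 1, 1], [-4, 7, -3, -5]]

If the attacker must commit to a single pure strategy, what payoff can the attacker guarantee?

The worst-case payoff for each row is I: -1, II: 1, III: -5.
The best of these is 1.

1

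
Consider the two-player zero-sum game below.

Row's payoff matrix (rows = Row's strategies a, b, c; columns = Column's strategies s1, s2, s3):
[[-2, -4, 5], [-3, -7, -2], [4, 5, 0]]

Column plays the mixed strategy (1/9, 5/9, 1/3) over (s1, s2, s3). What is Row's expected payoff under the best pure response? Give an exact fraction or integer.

a: (-2)·(1/9) + (-4)·(5/9) + (5)·(1/3) = -7/9.
b: (-3)·(1/9) + (-7)·(5/9) + (-2)·(1/3) = -44/9.
c: (4)·(1/9) + (5)·(5/9) + (0)·(1/3) = 29/9.
The best pure response is c with expected payoff 29/9.

29/9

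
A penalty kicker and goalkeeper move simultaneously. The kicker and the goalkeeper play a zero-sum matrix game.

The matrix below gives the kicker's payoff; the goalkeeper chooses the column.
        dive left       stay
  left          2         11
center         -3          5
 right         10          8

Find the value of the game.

Row center is strictly dominated by row left, so the kicker never plays it.
The remaining 2×2 game on (left, right) × (dive left, stay) has no saddle point. Let the kicker play left with probability p; indifference gives 2p + 10(1−p) = 11p + 8(1−p), so p = 2/11.
Similarly the goalkeeper's optimal q on dive left is 3/11, and the value is 2·(3/11) + (11)·(8/11) = 94/11.

94/11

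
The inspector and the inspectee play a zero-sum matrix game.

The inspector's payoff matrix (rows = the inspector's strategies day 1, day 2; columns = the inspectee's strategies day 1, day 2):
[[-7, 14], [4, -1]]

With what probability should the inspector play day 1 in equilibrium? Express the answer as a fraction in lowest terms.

Row minima are -7 and -1, so the inspector's maximin is -1; column maxima are 4 and 14, so the inspectee's minimax is 4. These differ, so the equilibrium is in mixed strategies.
Let the inspector play day 1 with probability p. The inspectee is indifferent when −7p + 4(1−p) = 14p − (1−p), giving p = 5/26.

5/26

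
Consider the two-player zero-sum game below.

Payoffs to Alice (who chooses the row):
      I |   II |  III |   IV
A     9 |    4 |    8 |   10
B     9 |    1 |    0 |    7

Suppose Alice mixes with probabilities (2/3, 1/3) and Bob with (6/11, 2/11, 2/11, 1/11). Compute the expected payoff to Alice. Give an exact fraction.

239/33

Against (6/11, 2/11, 2/11, 1/11), each row's expected payoff is A: 8; B: 63/11.
Taking the (2/3, 1/3)-weighted average: (2/3)·(8) + (1/3)·(63/11) = 239/33.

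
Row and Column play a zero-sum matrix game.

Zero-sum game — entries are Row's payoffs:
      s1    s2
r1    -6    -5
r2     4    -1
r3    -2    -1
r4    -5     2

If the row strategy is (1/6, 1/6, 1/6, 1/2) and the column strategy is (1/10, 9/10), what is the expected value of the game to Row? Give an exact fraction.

Against (1/10, 9/10), each row's expected payoff is r1: -51/10; r2: -1/2; r3: -11/10; r4: 13/10.
Taking the (1/6, 1/6, 1/6, 1/2)-weighted average: (1/6)·(-51/10) + (1/6)·(-1/2) + (1/6)·(-11/10) + (1/2)·(13/10) = -7/15.

-7/15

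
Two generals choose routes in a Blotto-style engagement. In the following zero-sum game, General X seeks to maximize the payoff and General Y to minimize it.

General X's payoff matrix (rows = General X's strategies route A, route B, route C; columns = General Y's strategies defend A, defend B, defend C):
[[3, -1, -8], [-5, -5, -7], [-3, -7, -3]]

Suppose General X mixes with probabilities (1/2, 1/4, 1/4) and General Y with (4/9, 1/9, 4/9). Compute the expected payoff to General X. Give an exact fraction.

Against (4/9, 1/9, 4/9), each row's expected payoff is route A: -7/3; route B: -53/9; route C: -31/9.
Taking the (1/2, 1/4, 1/4)-weighted average: (1/2)·(-7/3) + (1/4)·(-53/9) + (1/4)·(-31/9) = -7/2.

-7/2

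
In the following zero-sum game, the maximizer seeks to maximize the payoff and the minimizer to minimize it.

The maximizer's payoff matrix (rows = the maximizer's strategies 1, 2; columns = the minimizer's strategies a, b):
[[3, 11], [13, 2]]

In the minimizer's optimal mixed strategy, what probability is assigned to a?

Row minima are 3 and 2, so the maximizer's maximin is 3; column maxima are 13 and 11, so the minimizer's minimax is 11. These differ, so the equilibrium is in mixed strategies.
Let the minimizer play a with probability q. The maximizer is indifferent when 3q + 11(1−q) = 13q + 2(1−q), giving q = 9/19.

9/19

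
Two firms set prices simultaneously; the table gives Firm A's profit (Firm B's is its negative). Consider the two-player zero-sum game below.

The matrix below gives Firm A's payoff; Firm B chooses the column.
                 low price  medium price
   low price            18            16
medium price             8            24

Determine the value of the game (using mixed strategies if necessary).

Row minima are 16 and 8, so Firm A's maximin is 16; column maxima are 18 and 24, so Firm B's minimax is 18. These differ, so the equilibrium is in mixed strategies.
Let Firm A play low price with probability p. Firm B is indifferent when 18p + 8(1−p) = 16p + 24(1−p), giving p = 8/9.
Let Firm B play low price with probability q. Firm A is indifferent when 18q + 16(1−q) = 8q + 24(1−q), giving q = 4/9.
The value is 18·(4/9) + (16)·(5/9) = 152/9.

152/9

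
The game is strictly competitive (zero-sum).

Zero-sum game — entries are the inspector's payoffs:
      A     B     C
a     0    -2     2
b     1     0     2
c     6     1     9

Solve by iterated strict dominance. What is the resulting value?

1

Row b is strictly dominated by row c (6>1, 1>0, 9>2); eliminate b.
Column C is strictly dominated by A for the inspectee (0<2, 6<9); eliminate C.
Row a is strictly dominated by row c (6>0, 1>-2); eliminate a.
Column A is strictly dominated by B for the inspectee (1<6); eliminate A.
Only (c, B) remains, with payoff 1.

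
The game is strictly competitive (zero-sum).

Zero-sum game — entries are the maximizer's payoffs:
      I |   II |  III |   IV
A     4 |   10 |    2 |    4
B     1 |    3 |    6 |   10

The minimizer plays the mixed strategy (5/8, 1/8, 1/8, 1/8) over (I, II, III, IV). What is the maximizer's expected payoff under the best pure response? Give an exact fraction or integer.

A: (4)·(5/8) + (10)·(1/8) + (2)·(1/8) + (4)·(1/8) = 9/2.
B: (1)·(5/8) + (3)·(1/8) + (6)·(1/8) + (10)·(1/8) = 3.
The best pure response is A with expected payoff 9/2.

9/2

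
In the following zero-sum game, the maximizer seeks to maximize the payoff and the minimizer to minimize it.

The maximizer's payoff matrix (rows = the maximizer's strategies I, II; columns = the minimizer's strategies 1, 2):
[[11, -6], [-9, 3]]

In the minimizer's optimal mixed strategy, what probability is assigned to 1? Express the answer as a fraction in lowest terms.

Row minima are -6 and -9, so the maximizer's maximin is -6; column maxima are 11 and 3, so the minimizer's minimax is 3. These differ, so the equilibrium is in mixed strategies.
Let the minimizer play 1 with probability q. The maximizer is indifferent when 11q − 6(1−q) = −9q + 3(1−q), giving q = 9/29.

9/29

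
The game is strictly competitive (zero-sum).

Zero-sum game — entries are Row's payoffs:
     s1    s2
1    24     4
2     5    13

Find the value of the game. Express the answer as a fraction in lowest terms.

73/7

Row minima are 4 and 5, so Row's maximin is 5; column maxima are 24 and 13, so Column's minimax is 13. These differ, so the equilibrium is in mixed strategies.
Let Row play 1 with probability p. Column is indifferent when 24p + 5(1−p) = 4p + 13(1−p), giving p = 2/7.
Let Column play s1 with probability q. Row is indifferent when 24q + 4(1−q) = 5q + 13(1−q), giving q = 9/28.
The value is 24·(9/28) + (4)·(19/28) = 73/7.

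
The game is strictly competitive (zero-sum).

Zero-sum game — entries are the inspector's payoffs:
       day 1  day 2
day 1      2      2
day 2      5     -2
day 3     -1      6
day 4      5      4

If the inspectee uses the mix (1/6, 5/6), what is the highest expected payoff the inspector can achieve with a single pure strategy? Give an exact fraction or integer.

day 1: (2)·(1/6) + (2)·(5/6) = 2.
day 2: (5)·(1/6) + (-2)·(5/6) = -5/6.
day 3: (-1)·(1/6) + (6)·(5/6) = 29/6.
day 4: (5)·(1/6) + (4)·(5/6) = 25/6.
The best pure response is day 3 with expected payoff 29/6.

29/6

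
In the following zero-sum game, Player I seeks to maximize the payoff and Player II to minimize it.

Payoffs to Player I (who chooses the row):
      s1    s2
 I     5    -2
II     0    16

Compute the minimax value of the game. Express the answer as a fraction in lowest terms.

80/23

Row minima are -2 and 0, so Player I's maximin is 0; column maxima are 5 and 16, so Player II's minimax is 5. These differ, so the equilibrium is in mixed strategies.
Let Player I play I with probability p. Player II is indifferent when 5p = −2p + 16(1−p), giving p = 16/23.
Let Player II play s1 with probability q. Player I is indifferent when 5q − 2(1−q) = 16(1−q), giving q = 18/23.
The value is 5·(18/23) + (-2)·(5/23) = 80/23.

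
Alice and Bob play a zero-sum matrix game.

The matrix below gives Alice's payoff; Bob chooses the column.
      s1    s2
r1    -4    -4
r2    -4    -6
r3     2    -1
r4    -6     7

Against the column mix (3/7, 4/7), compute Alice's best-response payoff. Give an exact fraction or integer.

r1: (-4)·(3/7) + (-4)·(4/7) = -4.
r2: (-4)·(3/7) + (-6)·(4/7) = -36/7.
r3: (2)·(3/7) + (-1)·(4/7) = 2/7.
r4: (-6)·(3/7) + (7)·(4/7) = 10/7.
The best pure response is r4 with expected payoff 10/7.

10/7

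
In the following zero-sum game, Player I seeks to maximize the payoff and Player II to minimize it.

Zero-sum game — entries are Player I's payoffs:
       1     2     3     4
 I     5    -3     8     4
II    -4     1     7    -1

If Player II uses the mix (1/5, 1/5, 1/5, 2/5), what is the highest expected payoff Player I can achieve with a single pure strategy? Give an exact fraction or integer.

I: (5)·(1/5) + (-3)·(1/5) + (8)·(1/5) + (4)·(2/5) = 18/5.
II: (-4)·(1/5) + (1)·(1/5) + (7)·(1/5) + (-1)·(2/5) = 2/5.
The best pure response is I with expected payoff 18/5.

18/5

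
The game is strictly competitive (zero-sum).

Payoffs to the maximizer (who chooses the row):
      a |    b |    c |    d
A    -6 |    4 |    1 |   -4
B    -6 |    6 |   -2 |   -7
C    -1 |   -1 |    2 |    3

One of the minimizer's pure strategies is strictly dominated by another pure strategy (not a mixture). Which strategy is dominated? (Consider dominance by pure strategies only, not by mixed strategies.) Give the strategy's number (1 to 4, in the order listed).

The minimizer prefers columns that give the maximizer less. Compare c with a: -6 < 1, -6 < -2, -1 < 2.
So a strictly dominates c for the minimizer; c is strictly dominated.

3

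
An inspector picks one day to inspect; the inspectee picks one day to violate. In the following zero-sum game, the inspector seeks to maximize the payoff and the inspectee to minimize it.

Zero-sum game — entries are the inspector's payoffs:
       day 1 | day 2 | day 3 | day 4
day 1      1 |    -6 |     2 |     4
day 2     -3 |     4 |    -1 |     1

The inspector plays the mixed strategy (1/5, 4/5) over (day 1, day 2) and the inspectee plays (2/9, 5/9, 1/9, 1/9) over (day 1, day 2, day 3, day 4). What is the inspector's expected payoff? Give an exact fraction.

Against (2/9, 5/9, 1/9, 1/9), each row's expected payoff is day 1: -22/9; day 2: 14/9.
Taking the (1/5, 4/5)-weighted average: (1/5)·(-22/9) + (4/5)·(14/9) = 34/45.

34/45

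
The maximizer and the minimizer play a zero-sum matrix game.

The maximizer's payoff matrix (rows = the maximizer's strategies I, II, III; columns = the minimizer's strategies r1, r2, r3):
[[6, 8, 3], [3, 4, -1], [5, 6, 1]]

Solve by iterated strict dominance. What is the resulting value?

Row II is strictly dominated by row I (6>3, 8>4, 3>-1); eliminate II.
Row III is strictly dominated by row I (6>5, 8>6, 3>1); eliminate III.
Column r1 is strictly dominated by r3 for the minimizer (3<6); eliminate r1.
Column r2 is strictly dominated by r3 for the minimizer (3<8); eliminate r2.
Only (I, r3) remains, with payoff 3.

3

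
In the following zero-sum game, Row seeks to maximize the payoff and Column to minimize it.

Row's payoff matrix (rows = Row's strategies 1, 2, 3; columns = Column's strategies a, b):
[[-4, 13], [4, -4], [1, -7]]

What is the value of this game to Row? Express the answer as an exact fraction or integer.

36/25

Row 3 is strictly dominated by row 2, so Row never plays it.
The remaining 2×2 game on (1, 2) × (a, b) has no saddle point. Let Row play 1 with probability p; indifference gives −4p + 4(1−p) = 13p − 4(1−p), so p = 8/25.
Similarly Column's optimal q on a is 17/25, and the value is -4·(17/25) + (13)·(8/25) = 36/25.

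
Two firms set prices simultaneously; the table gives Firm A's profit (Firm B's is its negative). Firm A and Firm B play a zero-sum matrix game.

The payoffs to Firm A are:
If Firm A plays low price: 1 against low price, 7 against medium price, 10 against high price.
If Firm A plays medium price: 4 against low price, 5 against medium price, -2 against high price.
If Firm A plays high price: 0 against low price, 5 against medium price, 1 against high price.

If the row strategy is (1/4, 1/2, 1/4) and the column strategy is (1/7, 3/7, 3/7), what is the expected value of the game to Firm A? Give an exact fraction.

24/7

Against (1/7, 3/7, 3/7), each row's expected payoff is low price: 52/7; medium price: 13/7; high price: 18/7.
Taking the (1/4, 1/2, 1/4)-weighted average: (1/4)·(52/7) + (1/2)·(13/7) + (1/4)·(18/7) = 24/7.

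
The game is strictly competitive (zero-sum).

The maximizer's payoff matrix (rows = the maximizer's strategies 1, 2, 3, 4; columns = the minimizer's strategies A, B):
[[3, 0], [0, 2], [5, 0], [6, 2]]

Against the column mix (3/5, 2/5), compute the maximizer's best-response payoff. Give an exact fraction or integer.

1: (3)·(3/5) + (0)·(2/5) = 9/5.
2: (0)·(3/5) + (2)·(2/5) = 4/5.
3: (5)·(3/5) + (0)·(2/5) = 3.
4: (6)·(3/5) + (2)·(2/5) = 22/5.
The best pure response is 4 with expected payoff 22/5.

22/5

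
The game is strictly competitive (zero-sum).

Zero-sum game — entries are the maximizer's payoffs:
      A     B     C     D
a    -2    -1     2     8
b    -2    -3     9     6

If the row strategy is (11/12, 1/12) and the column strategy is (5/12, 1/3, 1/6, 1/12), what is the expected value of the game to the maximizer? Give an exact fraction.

Against (5/12, 1/3, 1/6, 1/12), each row's expected payoff is a: -1/6; b: 1/6.
Taking the (11/12, 1/12)-weighted average: (11/12)·(-1/6) + (1/12)·(1/6) = -5/36.

-5/36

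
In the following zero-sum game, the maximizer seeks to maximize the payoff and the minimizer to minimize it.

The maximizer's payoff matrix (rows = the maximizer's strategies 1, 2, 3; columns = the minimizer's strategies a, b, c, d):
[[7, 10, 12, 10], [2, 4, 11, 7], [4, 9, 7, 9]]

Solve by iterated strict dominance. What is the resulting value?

Column d is strictly dominated by a for the minimizer (7<10, 2<7, 4<9); eliminate d.
Column b is strictly dominated by a for the minimizer (7<10, 2<4, 4<9); eliminate b.
Row 2 is strictly dominated by row 1 (7>2, 12>11); eliminate 2.
Column c is strictly dominated by a for the minimizer (7<12, 4<7); eliminate c.
Row 3 is strictly dominated by row 1 (7>4); eliminate 3.
Only (1, a) remains, with payoff 7.

7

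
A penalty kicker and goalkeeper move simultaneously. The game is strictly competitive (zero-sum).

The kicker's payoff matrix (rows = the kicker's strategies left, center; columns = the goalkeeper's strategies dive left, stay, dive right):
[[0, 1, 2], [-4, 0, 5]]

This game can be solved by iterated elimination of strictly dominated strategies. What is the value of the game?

0

Column dive right is strictly dominated by dive left for the goalkeeper (0<2, -4<5); eliminate dive right.
Row center is strictly dominated by row left (0>-4, 1>0); eliminate center.
Column stay is strictly dominated by dive left for the goalkeeper (0<1); eliminate stay.
Only (left, dive left) remains, with payoff 0.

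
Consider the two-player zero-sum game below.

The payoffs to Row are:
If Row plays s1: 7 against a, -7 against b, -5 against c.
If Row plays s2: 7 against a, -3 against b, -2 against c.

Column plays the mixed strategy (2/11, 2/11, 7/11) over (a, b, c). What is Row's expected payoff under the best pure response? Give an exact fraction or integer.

s1: (7)·(2/11) + (-7)·(2/11) + (-5)·(7/11) = -35/11.
s2: (7)·(2/11) + (-3)·(2/11) + (-2)·(7/11) = -6/11.
The best pure response is s2 with expected payoff -6/11.

-6/11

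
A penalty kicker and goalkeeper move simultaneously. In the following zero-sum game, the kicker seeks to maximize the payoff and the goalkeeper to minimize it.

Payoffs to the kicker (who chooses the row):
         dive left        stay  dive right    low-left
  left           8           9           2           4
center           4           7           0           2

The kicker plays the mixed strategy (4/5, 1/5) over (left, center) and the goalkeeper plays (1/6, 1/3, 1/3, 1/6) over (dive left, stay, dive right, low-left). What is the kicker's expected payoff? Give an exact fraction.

Against (1/6, 1/3, 1/3, 1/6), each row's expected payoff is left: 17/3; center: 10/3.
Taking the (4/5, 1/5)-weighted average: (4/5)·(17/3) + (1/5)·(10/3) = 26/5.

26/5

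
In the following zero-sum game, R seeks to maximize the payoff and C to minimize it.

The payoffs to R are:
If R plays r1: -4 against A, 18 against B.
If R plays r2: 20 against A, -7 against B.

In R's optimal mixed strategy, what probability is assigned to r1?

27/49

Row minima are -4 and -7, so R's maximin is -4; column maxima are 20 and 18, so C's minimax is 18. These differ, so the equilibrium is in mixed strategies.
Let R play r1 with probability p. C is indifferent when −4p + 20(1−p) = 18p − 7(1−p), giving p = 27/49.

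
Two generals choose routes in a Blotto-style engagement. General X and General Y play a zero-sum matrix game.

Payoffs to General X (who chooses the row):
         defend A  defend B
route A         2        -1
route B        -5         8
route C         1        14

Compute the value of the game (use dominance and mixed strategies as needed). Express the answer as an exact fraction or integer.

Row route B is strictly dominated by row route C, so General X never plays it.
The remaining 2×2 game on (route A, route C) × (defend A, defend B) has no saddle point. Let General X play route A with probability p; indifference gives 2p + (1−p) = −p + 14(1−p), so p = 13/16.
Similarly General Y's optimal q on defend A is 15/16, and the value is 2·(15/16) + (-1)·(1/16) = 29/16.

29/16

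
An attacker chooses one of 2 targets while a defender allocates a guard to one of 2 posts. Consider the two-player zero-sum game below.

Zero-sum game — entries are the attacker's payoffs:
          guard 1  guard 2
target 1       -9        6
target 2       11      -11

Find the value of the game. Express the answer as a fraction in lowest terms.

-33/37

Row minima are -9 and -11, so the attacker's maximin is -9; column maxima are 11 and 6, so the defender's minimax is 6. These differ, so the equilibrium is in mixed strategies.
Let the attacker play target 1 with probability p. The defender is indifferent when −9p + 11(1−p) = 6p − 11(1−p), giving p = 22/37.
Let the defender play guard 1 with probability q. The attacker is indifferent when −9q + 6(1−q) = 11q − 11(1−q), giving q = 17/37.
The value is -9·(17/37) + (6)·(20/37) = -33/37.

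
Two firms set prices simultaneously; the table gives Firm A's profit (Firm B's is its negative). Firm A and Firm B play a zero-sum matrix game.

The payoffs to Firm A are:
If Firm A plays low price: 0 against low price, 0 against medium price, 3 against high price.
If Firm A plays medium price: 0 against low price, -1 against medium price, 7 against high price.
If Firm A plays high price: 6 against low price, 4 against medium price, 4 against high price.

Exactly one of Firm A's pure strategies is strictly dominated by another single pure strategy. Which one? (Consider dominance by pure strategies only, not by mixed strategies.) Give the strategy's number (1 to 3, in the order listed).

1

Compare low price with high price: 6 > 0, 4 > 0, 4 > 3.
So high price strictly dominates low price for Firm A; low price is strictly dominated.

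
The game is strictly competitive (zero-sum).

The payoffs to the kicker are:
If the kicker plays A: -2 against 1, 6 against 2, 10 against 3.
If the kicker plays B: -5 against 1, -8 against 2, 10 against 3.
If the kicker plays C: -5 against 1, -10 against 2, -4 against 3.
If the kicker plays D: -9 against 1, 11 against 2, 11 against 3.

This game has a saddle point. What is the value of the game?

Row minima: -2, -8, -10, -9 → the kicker's maximin is -2.
Column maxima: -2, 11, 11 → the goalkeeper's minimax is -2.
They coincide at (A, 1), so the value is -2.

-2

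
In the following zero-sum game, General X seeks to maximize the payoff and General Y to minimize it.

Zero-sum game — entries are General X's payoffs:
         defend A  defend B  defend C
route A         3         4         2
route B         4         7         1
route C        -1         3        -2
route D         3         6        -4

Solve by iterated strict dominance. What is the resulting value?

2

Row route C is strictly dominated by row route A (3>-1, 4>3, 2>-2); eliminate route C.
Row route D is strictly dominated by row route B (4>3, 7>6, 1>-4); eliminate route D.
Column defend A is strictly dominated by defend C for General Y (2<3, 1<4); eliminate defend A.
Column defend B is strictly dominated by defend C for General Y (2<4, 1<7); eliminate defend B.
Row route B is strictly dominated by row route A (2>1); eliminate route B.
Only (route A, defend C) remains, with payoff 2.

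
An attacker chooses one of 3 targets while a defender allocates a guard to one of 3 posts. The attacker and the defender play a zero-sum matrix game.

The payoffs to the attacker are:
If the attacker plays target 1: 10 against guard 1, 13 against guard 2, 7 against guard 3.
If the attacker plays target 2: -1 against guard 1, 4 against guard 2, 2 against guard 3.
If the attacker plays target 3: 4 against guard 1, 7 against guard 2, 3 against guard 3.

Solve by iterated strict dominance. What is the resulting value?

7

Row target 2 is strictly dominated by row target 1 (10>-1, 13>4, 7>2); eliminate target 2.
Row target 3 is strictly dominated by row target 1 (10>4, 13>7, 7>3); eliminate target 3.
Column guard 2 is strictly dominated by guard 1 for the defender (10<13); eliminate guard 2.
Column guard 1 is strictly dominated by guard 3 for the defender (7<10); eliminate guard 1.
Only (target 1, guard 3) remains, with payoff 7.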